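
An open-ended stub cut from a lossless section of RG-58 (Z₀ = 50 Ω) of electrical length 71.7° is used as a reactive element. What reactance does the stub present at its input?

X_in ≈ -16.5 Ω (capacitive)

tan(βl) = 3.02
For an open-ended stub, Z_in = −jZ_0·cot(βl) = −jZ_0/tan(βl)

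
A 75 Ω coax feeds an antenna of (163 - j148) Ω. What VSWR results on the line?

VSWR ≈ 4.19

Γ = (Z_L − Z_0)/(Z_L + Z_0) = (88 − j148)/(238 − j148)
|Γ| = 172/280 = 0.614
VSWR = (1 + |Γ|)/(1 − |Γ|) = 1.61/0.386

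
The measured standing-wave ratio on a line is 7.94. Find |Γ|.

|Γ| ≈ 0.776

|Γ| = (S − 1)/(S + 1) = (7.94 − 1)/(7.94 + 1) = 6.94/8.94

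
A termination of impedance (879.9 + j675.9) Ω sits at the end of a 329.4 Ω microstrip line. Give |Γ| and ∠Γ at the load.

Γ ≈ 0.629 ∠ 21.6°

Γ = (Z_L − Z_0)/(Z_L + Z_0) = (550.5 + j675.9)/(1209 + j675.9)
|Γ| = 872/1390 = 0.629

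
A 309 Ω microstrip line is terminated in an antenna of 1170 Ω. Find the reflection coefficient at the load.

Γ = 0.582

Γ = (Z_L − Z_0)/(Z_L + Z_0) = (1170 − 309)/(1170 + 309) = 861/1479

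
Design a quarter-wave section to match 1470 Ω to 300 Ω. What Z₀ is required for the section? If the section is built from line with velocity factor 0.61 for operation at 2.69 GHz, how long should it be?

Z_qwt ≈ 664 Ω; length ≈ 1.7 cm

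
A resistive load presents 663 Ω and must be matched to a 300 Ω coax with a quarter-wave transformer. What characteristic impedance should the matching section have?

Z_qwt ≈ 446 Ω

Z_qwt = √(Z_0·R_L) = √(300 × 663) = √198900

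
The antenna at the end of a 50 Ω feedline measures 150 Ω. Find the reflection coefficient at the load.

Γ = (Z_L − Z_0)/(Z_L + Z_0) = (150 − 50)/(150 + 50) = 100/200

Γ = 0.5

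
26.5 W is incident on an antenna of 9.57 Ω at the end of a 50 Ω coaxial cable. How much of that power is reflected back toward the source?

Γ = (9.57 − 50)/(9.57 + 50) = -0.679
|Γ|² = 0.461
P_refl = |Γ|²·P_inc = 12.2 W, P_del = (1 − |Γ|²)·P_inc = 14.3 W

P_reflected ≈ 12.2 W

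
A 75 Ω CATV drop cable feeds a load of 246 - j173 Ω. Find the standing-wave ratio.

Γ = (Z_L − Z_0)/(Z_L + Z_0) = (171 − j173)/(321 − j173)
|Γ| = 243/365 = 0.667
VSWR = (1 + |Γ|)/(1 − |Γ|) = 1.67/0.333

VSWR ≈ 5.01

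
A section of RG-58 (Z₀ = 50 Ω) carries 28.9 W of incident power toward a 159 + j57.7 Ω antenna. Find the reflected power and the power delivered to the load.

|Γ| = |(109 + j57.7)/(209 + j57.7)| = 0.569
|Γ|² = 0.324
P_refl = |Γ|²·P_inc = 9.35 W, P_del = (1 − |Γ|²)·P_inc = 19.5 W

P_reflected ≈ 9.35 W; P_delivered ≈ 19.5 W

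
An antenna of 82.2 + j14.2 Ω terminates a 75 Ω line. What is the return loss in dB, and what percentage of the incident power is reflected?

RL ≈ 19.9 dB; 1.02% of incident power reflected

Γ = (7.2 + j14.2)/(157.2 + j14.2), |Γ| = 0.101
RL = −20·log₁₀(0.101) = 19.9 dB
P_refl/P_inc = |Γ|² = 0.0102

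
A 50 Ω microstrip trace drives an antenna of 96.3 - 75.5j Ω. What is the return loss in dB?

Γ = (46.3 − j75.5)/(146.3 − j75.5), |Γ| = 0.538
RL = −20·log₁₀|Γ| = −20·log₁₀(0.538)

RL ≈ 5.38 dB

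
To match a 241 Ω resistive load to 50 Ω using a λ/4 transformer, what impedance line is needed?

Z_qwt ≈ 110 Ω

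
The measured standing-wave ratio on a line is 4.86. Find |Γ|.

|Γ| ≈ 0.659

|Γ| = (S − 1)/(S + 1) = (4.86 − 1)/(4.86 + 1) = 3.86/5.86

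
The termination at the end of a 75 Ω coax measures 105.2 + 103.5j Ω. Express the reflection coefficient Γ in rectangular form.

Γ = (Z_L − Z_0)/(Z_L + Z_0) = (30.2 + j103.5)/(180.2 + j103.5)

Γ ≈ 0.374 + j0.36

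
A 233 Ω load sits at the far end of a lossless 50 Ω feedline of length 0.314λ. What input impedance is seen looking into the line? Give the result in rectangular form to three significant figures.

βl = 2π × 0.314 = 113°
tan(βl) = tan(113°) = -2.35
Z_in = Z_0·(Z_L + jZ_0·tanβl)/(Z_0 + jZ_L·tanβl)
     = 50·(233 − j118)/(50 − j548)

Z_in ≈ 12.6 + j20.1 Ω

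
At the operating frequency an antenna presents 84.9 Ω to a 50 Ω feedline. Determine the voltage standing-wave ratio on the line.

Γ = (84.9 − 50)/(84.9 + 50) = 0.259
VSWR = (1 + 0.259)/(1 − 0.259)

VSWR ≈ 1.7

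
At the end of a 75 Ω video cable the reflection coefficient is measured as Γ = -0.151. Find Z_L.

Z_L = Z_0·(1 + Γ)/(1 − Γ) = 75·(0.849)/(1.15)

Z_L ≈ 55.3 Ω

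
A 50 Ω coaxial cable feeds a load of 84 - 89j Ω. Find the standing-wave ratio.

VSWR ≈ 3.91

Γ = (Z_L − Z_0)/(Z_L + Z_0) = (34 − j89)/(134 − j89)
|Γ| = 95.3/161 = 0.592
VSWR = (1 + |Γ|)/(1 − |Γ|) = 1.59/0.408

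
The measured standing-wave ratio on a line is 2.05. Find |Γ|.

|Γ| = (S − 1)/(S + 1) = (2.05 − 1)/(2.05 + 1) = 1.05/3.05

|Γ| ≈ 0.344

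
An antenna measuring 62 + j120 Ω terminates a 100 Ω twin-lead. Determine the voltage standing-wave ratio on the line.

Γ = (Z_L − Z_0)/(Z_L + Z_0) = (-38 + j120)/(162 + j120)
|Γ| = 126/202 = 0.624
VSWR = (1 + |Γ|)/(1 − |Γ|) = 1.62/0.376

VSWR ≈ 4.32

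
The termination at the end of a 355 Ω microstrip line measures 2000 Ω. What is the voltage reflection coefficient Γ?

Γ = 0.699

Γ = (Z_L − Z_0)/(Z_L + Z_0) = (2000 − 355)/(2000 + 355) = 1645/2355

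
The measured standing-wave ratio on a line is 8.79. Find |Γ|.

|Γ| = (S − 1)/(S + 1) = (8.79 − 1)/(8.79 + 1) = 7.79/9.79

|Γ| ≈ 0.796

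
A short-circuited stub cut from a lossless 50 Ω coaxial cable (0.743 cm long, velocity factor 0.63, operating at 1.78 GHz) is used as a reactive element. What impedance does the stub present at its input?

λ = v/f = 0.63·c / 1.78 GHz = 0.106 m
βl = 2π·l/λ = 2π × 0.07 = 25.2°
tan(βl) = 0.47
For a short-circuited stub, Z_in = jZ_0·tan(βl)

Z_in ≈ +j23.5 Ω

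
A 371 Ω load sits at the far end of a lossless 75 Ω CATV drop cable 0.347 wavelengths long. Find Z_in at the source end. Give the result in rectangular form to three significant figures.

Z_in ≈ 22.1 + j49.2 Ω

βl = 2π × 0.347 = 125°
tan(βl) = tan(125°) = -1.43
Z_in = Z_0·(Z_L + jZ_0·tanβl)/(Z_0 + jZ_L·tanβl)
     = 75·(371 − j107)/(75 − j531)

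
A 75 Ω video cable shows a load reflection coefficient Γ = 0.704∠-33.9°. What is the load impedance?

Z_L ≈ 116 − j180 Ω

Z_L = Z_0·(1 + Γ)/(1 − Γ) = 75·(1.58 − j0.393)/(0.416 + j0.393)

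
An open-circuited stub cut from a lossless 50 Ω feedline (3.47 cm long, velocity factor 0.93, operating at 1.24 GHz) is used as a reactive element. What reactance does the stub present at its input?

X_in ≈ -34.3 Ω (capacitive)

λ = v/f = 0.93·c / 1.24 GHz = 0.225 m
βl = 2π·l/λ = 2π × 0.154 = 55.5°
tan(βl) = 1.46
For an open-circuited stub, Z_in = −jZ_0·cot(βl) = −jZ_0/tan(βl)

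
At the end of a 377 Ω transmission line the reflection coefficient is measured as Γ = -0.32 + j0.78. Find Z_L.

Z_L = Z_0·(1 + Γ)/(1 − Γ) = 377·(0.68 + j0.78)/(1.32 − j0.78)

Z_L ≈ 46.4 + j250 Ω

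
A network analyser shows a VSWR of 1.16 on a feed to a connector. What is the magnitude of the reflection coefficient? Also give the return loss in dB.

|Γ| ≈ 0.0741; return loss ≈ 22.6 dB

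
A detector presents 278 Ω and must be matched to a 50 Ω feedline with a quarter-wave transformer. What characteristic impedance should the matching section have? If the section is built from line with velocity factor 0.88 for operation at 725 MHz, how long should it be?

Z_qwt = √(Z_0·R_L) = √(50 × 278) = √13900
λ = 0.88·c/f = 0.364 m, so l = λ/4 = 0.091 m

Z_qwt ≈ 118 Ω; length ≈ 9.1 cm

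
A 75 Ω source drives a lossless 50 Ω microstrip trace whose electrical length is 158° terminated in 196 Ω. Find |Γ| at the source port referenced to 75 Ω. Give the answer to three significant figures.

tan(βl) = -0.404
Z_in = Z_0·(Z_L + jZ_0·tanβl)/(Z_0 + jZ_L·tanβl) = 65 + j82.7 Ω
Γ_s = (Z_in − Z_s)/(Z_in + Z_s) = (-10 + j82.7)/(140 + j82.7), |Γ_s| = 0.512

|Γ| ≈ 0.512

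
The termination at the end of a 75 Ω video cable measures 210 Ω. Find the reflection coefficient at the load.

Γ = 0.474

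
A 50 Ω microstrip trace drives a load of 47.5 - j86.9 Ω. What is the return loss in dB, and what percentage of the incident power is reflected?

Γ = (-2.5 − j86.9)/(97.5 − j86.9), |Γ| = 0.666
RL = −20·log₁₀(0.666) = 3.54 dB
P_refl/P_inc = |Γ|² = 0.443

RL ≈ 3.54 dB; 44.3% of incident power reflected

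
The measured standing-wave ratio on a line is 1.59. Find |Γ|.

|Γ| ≈ 0.228

|Γ| = (S − 1)/(S + 1) = (1.59 − 1)/(1.59 + 1) = 0.59/2.59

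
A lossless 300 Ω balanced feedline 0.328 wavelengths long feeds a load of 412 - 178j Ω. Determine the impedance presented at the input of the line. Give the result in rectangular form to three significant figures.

Z_in ≈ 280 + j172 Ω

βl = 2π × 0.328 = 118°
tan(βl) = tan(118°) = -1.87
Z_in = Z_0·(Z_L + jZ_0·tanβl)/(Z_0 + jZ_L·tanβl)
     = 300·(412 − j740)/(-33.6 − j772)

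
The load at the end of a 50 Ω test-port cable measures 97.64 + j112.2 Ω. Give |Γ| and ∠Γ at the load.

Γ = (Z_L − Z_0)/(Z_L + Z_0) = (47.64 + j112.2)/(147.6 + j112.2)
|Γ| = 122/185 = 0.657

Γ ≈ 0.657 ∠ 29.8°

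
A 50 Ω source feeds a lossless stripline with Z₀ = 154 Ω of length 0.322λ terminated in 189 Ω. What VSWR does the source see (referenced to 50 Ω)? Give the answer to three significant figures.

VSWR ≈ 2.76

βl = 2π × 0.322 = 116°
tan(βl) = -2.06
Z_in = Z_0·(Z_L + jZ_0·tanβl)/(Z_0 + jZ_L·tanβl) = 134 + j21.7 Ω
Γ_s = (Z_in − Z_s)/(Z_in + Z_s) = (84.1 + j21.7)/(184 + j21.7), |Γ_s| = 0.469
VSWR = (1 + |Γ_s|)/(1 − |Γ_s|)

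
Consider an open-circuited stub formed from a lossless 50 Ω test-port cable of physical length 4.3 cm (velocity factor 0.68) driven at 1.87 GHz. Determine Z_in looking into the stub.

λ = v/f = 0.68·c / 1.87 GHz = 0.109 m
βl = 2π·l/λ = 2π × 0.394 = 142°
tan(βl) = -0.784
For an open-circuited stub, Z_in = −jZ_0·cot(βl) = −jZ_0/tan(βl)

Z_in ≈ +j63.8 Ω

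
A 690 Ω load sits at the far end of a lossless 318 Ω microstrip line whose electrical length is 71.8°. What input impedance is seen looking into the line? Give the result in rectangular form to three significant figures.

tan(βl) = tan(71.8°) = 3.04
Z_in = Z_0·(Z_L + jZ_0·tanβl)/(Z_0 + jZ_L·tanβl)
     = 318·(690 + j967)/(318 + j2100)

Z_in ≈ 159 − j80.5 Ω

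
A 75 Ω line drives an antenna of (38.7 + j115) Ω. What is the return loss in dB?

RL ≈ 2.55 dB

Γ = (-36.3 + j115)/(113.7 + j115), |Γ| = 0.746
RL = −20·log₁₀|Γ| = −20·log₁₀(0.746)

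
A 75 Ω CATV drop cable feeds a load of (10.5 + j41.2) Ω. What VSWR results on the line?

Γ = (Z_L − Z_0)/(Z_L + Z_0) = (-64.5 + j41.2)/(85.5 + j41.2)
|Γ| = 76.5/94.9 = 0.806
VSWR = (1 + |Γ|)/(1 − |Γ|) = 1.81/0.194

VSWR ≈ 9.33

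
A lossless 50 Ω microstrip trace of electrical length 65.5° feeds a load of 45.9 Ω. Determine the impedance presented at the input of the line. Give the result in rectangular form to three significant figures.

Z_in ≈ 52.8 + j3.41 Ω

tan(βl) = tan(65.5°) = 2.19
Z_in = Z_0·(Z_L + jZ_0·tanβl)/(Z_0 + jZ_L·tanβl)
     = 50·(45.9 + j110)/(50 + j101)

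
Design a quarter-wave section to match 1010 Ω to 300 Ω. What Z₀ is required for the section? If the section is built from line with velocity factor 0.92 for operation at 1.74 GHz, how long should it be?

Z_qwt = √(Z_0·R_L) = √(300 × 1010) = √303000
λ = 0.92·c/f = 0.159 m, so l = λ/4 = 0.0397 m

Z_qwt ≈ 550 Ω; length ≈ 3.97 cm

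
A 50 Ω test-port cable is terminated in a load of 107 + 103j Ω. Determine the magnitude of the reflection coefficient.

|Γ| ≈ 0.627

Γ = (Z_L − Z_0)/(Z_L + Z_0) = (57 + j103)/(157 + j103)
|Γ| = 118/188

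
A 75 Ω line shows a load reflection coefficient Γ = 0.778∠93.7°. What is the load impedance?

Z_L = Z_0·(1 + Γ)/(1 − Γ) = 75·(0.95 + j0.776)/(1.05 − j0.776)

Z_L ≈ 17.4 + j68.3 Ω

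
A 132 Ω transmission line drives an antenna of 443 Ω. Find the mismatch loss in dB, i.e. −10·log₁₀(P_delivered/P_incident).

Γ = (443 − 132)/(443 + 132) = 0.541
|Γ|² = 0.293, so P_del/P_inc = 1 − |Γ|² = 0.707
ML = −10·log₁₀(1 − |Γ|²)

mismatch loss ≈ 1.5 dB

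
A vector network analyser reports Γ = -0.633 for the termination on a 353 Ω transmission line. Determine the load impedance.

Z_L = Z_0·(1 + Γ)/(1 − Γ) = 353·(0.367)/(1.63)

Z_L ≈ 79.3 Ω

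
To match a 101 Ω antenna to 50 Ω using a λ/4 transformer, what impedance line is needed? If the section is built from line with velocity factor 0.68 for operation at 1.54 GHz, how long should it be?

Z_qwt ≈ 71.1 Ω; length ≈ 3.31 cm

Z_qwt = √(Z_0·R_L) = √(50 × 101) = √5050
λ = 0.68·c/f = 0.132 m, so l = λ/4 = 0.0331 m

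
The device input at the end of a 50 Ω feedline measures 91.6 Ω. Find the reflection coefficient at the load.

Γ = (Z_L − Z_0)/(Z_L + Z_0) = (91.6 − 50)/(91.6 + 50) = 41.6/141.6

Γ = 0.294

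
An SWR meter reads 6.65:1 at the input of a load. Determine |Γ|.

|Γ| ≈ 0.739

|Γ| = (S − 1)/(S + 1) = (6.65 − 1)/(6.65 + 1) = 5.65/7.65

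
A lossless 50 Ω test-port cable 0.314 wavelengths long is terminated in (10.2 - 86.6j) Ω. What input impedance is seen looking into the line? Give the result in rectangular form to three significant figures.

Z_in ≈ 6.89 + j65.4 Ω

βl = 2π × 0.314 = 113°
tan(βl) = tan(113°) = -2.35
Z_in = Z_0·(Z_L + jZ_0·tanβl)/(Z_0 + jZ_L·tanβl)
     = 50·(10.2 − j204)/(-154 − j24)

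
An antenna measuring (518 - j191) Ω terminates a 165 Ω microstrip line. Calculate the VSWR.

VSWR ≈ 3.61

Γ = (Z_L − Z_0)/(Z_L + Z_0) = (353 − j191)/(683 − j191)
|Γ| = 401/709 = 0.566
VSWR = (1 + |Γ|)/(1 − |Γ|) = 1.57/0.434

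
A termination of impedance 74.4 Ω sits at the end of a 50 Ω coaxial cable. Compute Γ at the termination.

Γ = 0.196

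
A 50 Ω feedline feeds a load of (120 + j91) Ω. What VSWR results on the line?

Γ = (Z_L − Z_0)/(Z_L + Z_0) = (70 + j91)/(170 + j91)
|Γ| = 115/193 = 0.595
VSWR = (1 + |Γ|)/(1 − |Γ|) = 1.6/0.405

VSWR ≈ 3.94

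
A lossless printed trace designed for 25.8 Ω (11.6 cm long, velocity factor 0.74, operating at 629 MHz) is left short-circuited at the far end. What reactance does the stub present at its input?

X_in ≈ -47.9 Ω (capacitive)

λ = v/f = 0.74·c / 629 MHz = 0.353 m
βl = 2π·l/λ = 2π × 0.329 = 118°
tan(βl) = -1.86
For a short-circuited stub, Z_in = jZ_0·tan(βl)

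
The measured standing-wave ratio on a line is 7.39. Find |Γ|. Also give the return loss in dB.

|Γ| ≈ 0.762; return loss ≈ 2.37 dB

|Γ| = (S − 1)/(S + 1) = (7.39 − 1)/(7.39 + 1) = 6.39/8.39
RL = −20·log₁₀|Γ| = −20·log₁₀(0.762)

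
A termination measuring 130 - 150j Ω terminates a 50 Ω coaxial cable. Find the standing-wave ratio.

VSWR ≈ 6.29

Γ = (Z_L − Z_0)/(Z_L + Z_0) = (80 − j150)/(180 − j150)
|Γ| = 170/234 = 0.726
VSWR = (1 + |Γ|)/(1 − |Γ|) = 1.73/0.274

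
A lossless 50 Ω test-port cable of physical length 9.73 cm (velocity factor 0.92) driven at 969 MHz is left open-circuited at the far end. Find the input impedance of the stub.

λ = v/f = 0.92·c / 969 MHz = 0.285 m
βl = 2π·l/λ = 2π × 0.342 = 123°
tan(βl) = -1.54
For an open-circuited stub, Z_in = −jZ_0·cot(βl) = −jZ_0/tan(βl)

Z_in ≈ +j32.4 Ω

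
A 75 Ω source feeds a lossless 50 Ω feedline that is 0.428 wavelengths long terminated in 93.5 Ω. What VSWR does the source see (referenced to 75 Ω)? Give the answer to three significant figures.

βl = 2π × 0.428 = 154°
tan(βl) = -0.486
Z_in = Z_0·(Z_L + jZ_0·tanβl)/(Z_0 + jZ_L·tanβl) = 63.3 + j33.2 Ω
Γ_s = (Z_in − Z_s)/(Z_in + Z_s) = (-11.7 + j33.2)/(138 + j33.2), |Γ_s| = 0.248
VSWR = (1 + |Γ_s|)/(1 − |Γ_s|)

VSWR ≈ 1.66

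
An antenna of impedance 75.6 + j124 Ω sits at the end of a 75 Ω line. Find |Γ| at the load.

Γ = (Z_L − Z_0)/(Z_L + Z_0) = (0.6 + j124)/(150.6 + j124)
|Γ| = 124/195

|Γ| ≈ 0.636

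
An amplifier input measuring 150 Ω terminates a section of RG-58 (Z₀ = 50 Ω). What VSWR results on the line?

VSWR ≈ 3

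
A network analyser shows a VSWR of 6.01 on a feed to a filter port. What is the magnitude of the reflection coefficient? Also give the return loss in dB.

|Γ| = (S − 1)/(S + 1) = (6.01 − 1)/(6.01 + 1) = 5.01/7.01
RL = −20·log₁₀|Γ| = −20·log₁₀(0.715)

|Γ| ≈ 0.715; return loss ≈ 2.92 dB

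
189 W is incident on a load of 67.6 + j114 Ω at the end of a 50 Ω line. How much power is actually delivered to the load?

|Γ| = |(17.6 + j114)/(117.6 + j114)| = 0.704
|Γ|² = 0.496
P_refl = |Γ|²·P_inc = 93.7 W, P_del = (1 − |Γ|²)·P_inc = 95.3 W

P_delivered ≈ 95.3 W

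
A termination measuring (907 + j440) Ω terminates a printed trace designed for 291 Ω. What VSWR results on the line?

Γ = (Z_L − Z_0)/(Z_L + Z_0) = (616 + j440)/(1198 + j440)
|Γ| = 757/1280 = 0.593
VSWR = (1 + |Γ|)/(1 − |Γ|) = 1.59/0.407

VSWR ≈ 3.92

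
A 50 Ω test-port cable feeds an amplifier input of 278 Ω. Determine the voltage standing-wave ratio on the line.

For a purely resistive load, VSWR = R_L/Z_0 or Z_0/R_L (whichever > 1) = 278/50

VSWR ≈ 5.56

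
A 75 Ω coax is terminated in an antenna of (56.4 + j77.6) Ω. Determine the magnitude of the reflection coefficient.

|Γ| ≈ 0.523

Γ = (Z_L − Z_0)/(Z_L + Z_0) = (-18.6 + j77.6)/(131.4 + j77.6)
|Γ| = 79.8/153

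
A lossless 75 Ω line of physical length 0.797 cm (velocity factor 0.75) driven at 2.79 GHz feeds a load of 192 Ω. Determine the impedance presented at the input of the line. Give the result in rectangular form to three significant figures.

Z_in ≈ 66.7 − j68.4 Ω

λ = v/f = 0.75·c / 2.79 GHz = 0.0806 m
βl = 2π·l/λ = 2π × 0.0988 = 35.6°
tan(βl) = tan(35.6°) = 0.715
Z_in = Z_0·(Z_L + jZ_0·tanβl)/(Z_0 + jZ_L·tanβl)
     = 75·(192 + j53.7)/(75 + j137)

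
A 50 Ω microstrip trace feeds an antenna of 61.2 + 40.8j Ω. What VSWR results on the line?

Γ = (Z_L − Z_0)/(Z_L + Z_0) = (11.2 + j40.8)/(111.2 + j40.8)
|Γ| = 42.3/118 = 0.357
VSWR = (1 + |Γ|)/(1 − |Γ|) = 1.36/0.643

VSWR ≈ 2.11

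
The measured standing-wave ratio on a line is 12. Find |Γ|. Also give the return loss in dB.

|Γ| = (S − 1)/(S + 1) = (12 − 1)/(12 + 1) = 11/13
RL = −20·log₁₀|Γ| = −20·log₁₀(0.846)

|Γ| ≈ 0.846; return loss ≈ 1.45 dB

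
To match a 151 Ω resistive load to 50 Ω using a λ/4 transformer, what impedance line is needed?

Z_qwt ≈ 86.9 Ω

Z_qwt = √(Z_0·R_L) = √(50 × 151) = √7550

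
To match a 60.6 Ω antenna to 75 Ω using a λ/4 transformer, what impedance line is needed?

Z_qwt = √(Z_0·R_L) = √(75 × 60.6) = √4545

Z_qwt ≈ 67.4 Ω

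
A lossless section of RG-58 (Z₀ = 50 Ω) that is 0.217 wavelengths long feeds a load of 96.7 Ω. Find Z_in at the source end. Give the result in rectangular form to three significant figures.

βl = 2π × 0.217 = 78.1°
tan(βl) = tan(78.1°) = 4.75
Z_in = Z_0·(Z_L + jZ_0·tanβl)/(Z_0 + jZ_L·tanβl)
     = 50·(96.7 + j238)/(50 + j460)

Z_in ≈ 26.7 − j7.62 Ω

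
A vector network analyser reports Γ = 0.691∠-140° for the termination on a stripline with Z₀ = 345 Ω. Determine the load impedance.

Z_L ≈ 71.1 − j121 Ω

Z_L = Z_0·(1 + Γ)/(1 − Γ) = 345·(0.471 − j0.444)/(1.53 + j0.444)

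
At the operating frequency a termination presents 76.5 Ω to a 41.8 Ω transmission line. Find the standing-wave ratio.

VSWR ≈ 1.83

For a purely resistive load, VSWR = R_L/Z_0 or Z_0/R_L (whichever > 1) = 76.5/41.8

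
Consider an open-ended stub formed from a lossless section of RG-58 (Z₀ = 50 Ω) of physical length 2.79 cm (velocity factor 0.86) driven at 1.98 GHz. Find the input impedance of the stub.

Z_in ≈ −j11.5 Ω

λ = v/f = 0.86·c / 1.98 GHz = 0.13 m
βl = 2π·l/λ = 2π × 0.214 = 77.1°
tan(βl) = 4.36
For an open-ended stub, Z_in = −jZ_0·cot(βl) = −jZ_0/tan(βl)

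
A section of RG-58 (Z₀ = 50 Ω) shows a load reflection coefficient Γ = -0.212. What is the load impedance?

Z_L = Z_0·(1 + Γ)/(1 − Γ) = 50·(0.788)/(1.21)

Z_L ≈ 32.5 Ω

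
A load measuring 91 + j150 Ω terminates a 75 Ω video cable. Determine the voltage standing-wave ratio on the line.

VSWR ≈ 5.14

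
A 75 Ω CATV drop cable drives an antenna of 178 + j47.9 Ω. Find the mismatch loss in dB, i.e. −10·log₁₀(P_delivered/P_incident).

mismatch loss ≈ 0.94 dB

Γ = (103 + j47.9)/(253 + j47.9), |Γ| = 0.441
|Γ|² = 0.195, so P_del/P_inc = 1 − |Γ|² = 0.805
ML = −10·log₁₀(1 − |Γ|²)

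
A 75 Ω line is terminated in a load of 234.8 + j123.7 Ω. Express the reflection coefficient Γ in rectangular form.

Γ ≈ 0.582 + j0.167

Γ = (Z_L − Z_0)/(Z_L + Z_0) = (159.8 + j123.7)/(309.8 + j123.7)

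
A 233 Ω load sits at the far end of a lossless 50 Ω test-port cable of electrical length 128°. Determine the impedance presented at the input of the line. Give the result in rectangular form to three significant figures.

tan(βl) = tan(128°) = -1.28
Z_in = Z_0·(Z_L + jZ_0·tanβl)/(Z_0 + jZ_L·tanβl)
     = 50·(233 − j64)/(50 − j298)

Z_in ≈ 16.8 + j36.2 Ω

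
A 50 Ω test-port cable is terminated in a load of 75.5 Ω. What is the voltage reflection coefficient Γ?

Γ = (Z_L − Z_0)/(Z_L + Z_0) = (75.5 − 50)/(75.5 + 50) = 25.5/125.5

Γ = 0.203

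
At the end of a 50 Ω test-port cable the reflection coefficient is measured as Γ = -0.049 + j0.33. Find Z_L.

Z_L = Z_0·(1 + Γ)/(1 − Γ) = 50·(0.951 + j0.33)/(1.05 − j0.33)

Z_L ≈ 36.7 + j27.3 Ω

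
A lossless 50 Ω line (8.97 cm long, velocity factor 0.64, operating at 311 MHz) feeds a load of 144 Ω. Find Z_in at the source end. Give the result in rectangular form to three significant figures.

λ = v/f = 0.64·c / 311 MHz = 0.617 m
βl = 2π·l/λ = 2π × 0.145 = 52.3°
tan(βl) = tan(52.3°) = 1.29
Z_in = Z_0·(Z_L + jZ_0·tanβl)/(Z_0 + jZ_L·tanβl)
     = 50·(144 + j64.7)/(50 + j186)

Z_in ≈ 25.9 − j31.7 Ω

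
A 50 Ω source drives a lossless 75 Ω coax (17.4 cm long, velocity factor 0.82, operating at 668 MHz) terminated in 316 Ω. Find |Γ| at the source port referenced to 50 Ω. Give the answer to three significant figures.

|Γ| ≈ 0.723

λ = v/f = 0.82·c / 668 MHz = 0.368 m
βl = 2π·l/λ = 2π × 0.472 = 170°
tan(βl) = -0.175
Z_in = Z_0·(Z_L + jZ_0·tanβl)/(Z_0 + jZ_L·tanβl) = 211 + j142 Ω
Γ_s = (Z_in − Z_s)/(Z_in + Z_s) = (161 + j142)/(261 + j142), |Γ_s| = 0.723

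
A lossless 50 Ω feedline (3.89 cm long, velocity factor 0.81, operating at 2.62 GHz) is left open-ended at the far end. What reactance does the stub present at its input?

X_in ≈ 90.2 Ω (inductive)

λ = v/f = 0.81·c / 2.62 GHz = 0.0927 m
βl = 2π·l/λ = 2π × 0.419 = 151°
tan(βl) = -0.555
For an open-ended stub, Z_in = −jZ_0·cot(βl) = −jZ_0/tan(βl)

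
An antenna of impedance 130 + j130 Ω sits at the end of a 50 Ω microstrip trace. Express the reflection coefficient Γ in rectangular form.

Γ ≈ 0.635 + j0.264

Γ = (Z_L − Z_0)/(Z_L + Z_0) = (80 + j130)/(180 + j130)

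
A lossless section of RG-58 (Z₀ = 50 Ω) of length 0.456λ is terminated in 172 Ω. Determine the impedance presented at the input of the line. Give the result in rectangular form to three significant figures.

Z_in ≈ 95.2 + j78.7 Ω

βl = 2π × 0.456 = 164°
tan(βl) = tan(164°) = -0.284
Z_in = Z_0·(Z_L + jZ_0·tanβl)/(Z_0 + jZ_L·tanβl)
     = 50·(172 − j14.2)/(50 − j48.8)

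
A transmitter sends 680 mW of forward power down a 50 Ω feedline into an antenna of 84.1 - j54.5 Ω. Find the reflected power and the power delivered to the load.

|Γ| = |(34.1 − j54.5)/(134.1 − j54.5)| = 0.444
|Γ|² = 0.197
P_refl = |Γ|²·P_inc = 134 mW, P_del = (1 − |Γ|²)·P_inc = 546 mW

P_reflected ≈ 134 mW; P_delivered ≈ 546 mW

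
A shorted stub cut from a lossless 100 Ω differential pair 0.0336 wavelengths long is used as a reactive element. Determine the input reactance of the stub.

βl = 2π × 0.0336 = 12.1°
tan(βl) = 0.214
For a shorted stub, Z_in = jZ_0·tan(βl)

X_in ≈ 21.4 Ω (inductive)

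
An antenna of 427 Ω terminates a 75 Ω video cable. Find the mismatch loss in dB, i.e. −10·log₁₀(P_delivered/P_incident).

mismatch loss ≈ 2.94 dB

Γ = (427 − 75)/(427 + 75) = 0.701
|Γ|² = 0.492, so P_del/P_inc = 1 − |Γ|² = 0.508
ML = −10·log₁₀(1 − |Γ|²)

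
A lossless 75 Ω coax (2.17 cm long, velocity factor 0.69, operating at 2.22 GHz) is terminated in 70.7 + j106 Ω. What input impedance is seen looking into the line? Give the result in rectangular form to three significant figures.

Z_in ≈ 27.6 − j46.4 Ω

λ = v/f = 0.69·c / 2.22 GHz = 0.0932 m
βl = 2π·l/λ = 2π × 0.233 = 83.8°
tan(βl) = tan(83.8°) = 9.18
Z_in = Z_0·(Z_L + jZ_0·tanβl)/(Z_0 + jZ_L·tanβl)
     = 75·(70.7 + j794)/(-898 + j649)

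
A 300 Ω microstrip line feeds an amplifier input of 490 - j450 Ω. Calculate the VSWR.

VSWR ≈ 3.32

Γ = (Z_L − Z_0)/(Z_L + Z_0) = (190 − j450)/(790 − j450)
|Γ| = 488/909 = 0.537
VSWR = (1 + |Γ|)/(1 − |Γ|) = 1.54/0.463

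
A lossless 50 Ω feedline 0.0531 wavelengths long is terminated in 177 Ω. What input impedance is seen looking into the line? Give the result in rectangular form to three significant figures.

Z_in ≈ 79.1 − j79.8 Ω

βl = 2π × 0.0531 = 19.1°
tan(βl) = tan(19.1°) = 0.347
Z_in = Z_0·(Z_L + jZ_0·tanβl)/(Z_0 + jZ_L·tanβl)
     = 50·(177 + j17.3)/(50 + j61.3)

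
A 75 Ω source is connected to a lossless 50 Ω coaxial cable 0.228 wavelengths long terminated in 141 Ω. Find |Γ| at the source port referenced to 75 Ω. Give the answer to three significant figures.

|Γ| ≈ 0.615

βl = 2π × 0.228 = 82.1°
tan(βl) = 7.19
Z_in = Z_0·(Z_L + jZ_0·tanβl)/(Z_0 + jZ_L·tanβl) = 18 − j6.07 Ω
Γ_s = (Z_in − Z_s)/(Z_in + Z_s) = (-57 − j6.07)/(93 − j6.07), |Γ_s| = 0.615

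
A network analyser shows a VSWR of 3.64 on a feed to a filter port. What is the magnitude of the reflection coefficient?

|Γ| = (S − 1)/(S + 1) = (3.64 − 1)/(3.64 + 1) = 2.64/4.64

|Γ| ≈ 0.569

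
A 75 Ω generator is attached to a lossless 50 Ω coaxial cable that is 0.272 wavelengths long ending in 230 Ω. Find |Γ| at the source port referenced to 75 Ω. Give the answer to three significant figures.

|Γ| ≈ 0.745

βl = 2π × 0.272 = 97.9°
tan(βl) = -7.19
Z_in = Z_0·(Z_L + jZ_0·tanβl)/(Z_0 + jZ_L·tanβl) = 11.1 + j6.62 Ω
Γ_s = (Z_in − Z_s)/(Z_in + Z_s) = (-63.9 + j6.62)/(86.1 + j6.62), |Γ_s| = 0.745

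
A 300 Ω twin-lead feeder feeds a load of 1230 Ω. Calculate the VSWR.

For a purely resistive load, VSWR = R_L/Z_0 or Z_0/R_L (whichever > 1) = 1230/300

VSWR ≈ 4.1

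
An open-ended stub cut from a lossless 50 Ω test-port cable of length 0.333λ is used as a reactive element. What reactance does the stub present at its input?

βl = 2π × 0.333 = 120°
tan(βl) = -1.74
For an open-ended stub, Z_in = −jZ_0·cot(βl) = −jZ_0/tan(βl)

X_in ≈ 28.7 Ω (inductive)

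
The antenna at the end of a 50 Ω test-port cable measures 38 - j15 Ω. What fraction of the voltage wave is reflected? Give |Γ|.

Γ = (Z_L − Z_0)/(Z_L + Z_0) = (-12 − j15)/(88 − j15)
|Γ| = 19.2/89.3

|Γ| ≈ 0.215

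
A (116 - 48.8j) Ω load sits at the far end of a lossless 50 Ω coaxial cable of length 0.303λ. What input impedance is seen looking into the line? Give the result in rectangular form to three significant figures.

Z_in ≈ 22.5 + j23.4 Ω

βl = 2π × 0.303 = 109°
tan(βl) = tan(109°) = -2.89
Z_in = Z_0·(Z_L + jZ_0·tanβl)/(Z_0 + jZ_L·tanβl)
     = 50·(116 − j193)/(-91.1 − j335)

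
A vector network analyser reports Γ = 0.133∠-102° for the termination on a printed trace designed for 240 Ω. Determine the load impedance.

Z_L = Z_0·(1 + Γ)/(1 − Γ) = 240·(0.972 − j0.13)/(1.03 + j0.13)

Z_L ≈ 220 − j58.2 Ω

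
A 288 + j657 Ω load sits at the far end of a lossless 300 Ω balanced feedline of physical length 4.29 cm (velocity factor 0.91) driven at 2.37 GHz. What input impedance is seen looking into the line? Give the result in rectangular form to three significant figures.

λ = v/f = 0.91·c / 2.37 GHz = 0.115 m
βl = 2π·l/λ = 2π × 0.372 = 134°
tan(βl) = tan(134°) = -1.03
Z_in = Z_0·(Z_L + jZ_0·tanβl)/(Z_0 + jZ_L·tanβl)
     = 300·(288 + j347)/(979 − j297)

Z_in ≈ 51.2 + j122 Ω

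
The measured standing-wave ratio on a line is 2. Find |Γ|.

|Γ| = (S − 1)/(S + 1) = (2 − 1)/(2 + 1) = 1/3

|Γ| ≈ 0.333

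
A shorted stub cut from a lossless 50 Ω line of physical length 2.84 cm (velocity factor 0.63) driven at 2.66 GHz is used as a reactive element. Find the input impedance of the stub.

λ = v/f = 0.63·c / 2.66 GHz = 0.0711 m
βl = 2π·l/λ = 2π × 0.4 = 144°
tan(βl) = -0.729
For a shorted stub, Z_in = jZ_0·tan(βl)

Z_in ≈ −j36.5 Ω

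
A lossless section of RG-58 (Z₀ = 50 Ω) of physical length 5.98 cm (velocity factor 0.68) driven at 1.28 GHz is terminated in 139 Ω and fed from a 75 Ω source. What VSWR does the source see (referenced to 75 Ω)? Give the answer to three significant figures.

λ = v/f = 0.68·c / 1.28 GHz = 0.159 m
βl = 2π·l/λ = 2π × 0.375 = 135°
tan(βl) = -0.997
Z_in = Z_0·(Z_L + jZ_0·tanβl)/(Z_0 + jZ_L·tanβl) = 31.9 + j38.6 Ω
Γ_s = (Z_in − Z_s)/(Z_in + Z_s) = (-43.1 + j38.6)/(107 + j38.6), |Γ_s| = 0.509
VSWR = (1 + |Γ_s|)/(1 − |Γ_s|)

VSWR ≈ 3.07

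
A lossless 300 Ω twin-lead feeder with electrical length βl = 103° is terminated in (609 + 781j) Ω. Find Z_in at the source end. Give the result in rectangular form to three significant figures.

tan(βl) = tan(103°) = -4.33
Z_in = Z_0·(Z_L + jZ_0·tanβl)/(Z_0 + jZ_L·tanβl)
     = 300·(609 − j518)/(3680 − j2640)

Z_in ≈ 52.8 − j4.43 Ω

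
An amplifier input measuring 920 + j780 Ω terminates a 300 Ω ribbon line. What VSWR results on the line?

Γ = (Z_L − Z_0)/(Z_L + Z_0) = (620 + j780)/(1220 + j780)
|Γ| = 996/1450 = 0.688
VSWR = (1 + |Γ|)/(1 − |Γ|) = 1.69/0.312

VSWR ≈ 5.41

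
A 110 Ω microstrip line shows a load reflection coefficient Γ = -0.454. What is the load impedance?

Z_L ≈ 41.3 Ω

Z_L = Z_0·(1 + Γ)/(1 − Γ) = 110·(0.546)/(1.45)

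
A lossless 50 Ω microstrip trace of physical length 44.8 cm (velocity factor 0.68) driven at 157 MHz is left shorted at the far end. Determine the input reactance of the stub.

λ = v/f = 0.68·c / 157 MHz = 1.3 m
βl = 2π·l/λ = 2π × 0.345 = 124°
tan(βl) = -1.48
For a shorted stub, Z_in = jZ_0·tan(βl)

X_in ≈ -73.8 Ω (capacitive)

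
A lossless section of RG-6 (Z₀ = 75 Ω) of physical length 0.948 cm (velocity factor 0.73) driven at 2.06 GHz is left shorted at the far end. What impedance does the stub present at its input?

λ = v/f = 0.73·c / 2.06 GHz = 0.106 m
βl = 2π·l/λ = 2π × 0.0892 = 32.1°
tan(βl) = 0.627
For a shorted stub, Z_in = jZ_0·tan(βl)

Z_in ≈ +j47.1 Ω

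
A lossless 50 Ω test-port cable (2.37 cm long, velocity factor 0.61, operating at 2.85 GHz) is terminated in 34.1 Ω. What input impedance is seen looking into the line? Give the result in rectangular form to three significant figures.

Z_in ≈ 47.8 − j18.7 Ω

λ = v/f = 0.61·c / 2.85 GHz = 0.0642 m
βl = 2π·l/λ = 2π × 0.369 = 133°
tan(βl) = tan(133°) = -1.08
Z_in = Z_0·(Z_L + jZ_0·tanβl)/(Z_0 + jZ_L·tanβl)
     = 50·(34.1 − j53.9)/(50 − j36.7)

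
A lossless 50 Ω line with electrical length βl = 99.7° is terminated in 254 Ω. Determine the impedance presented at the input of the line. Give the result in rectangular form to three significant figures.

tan(βl) = tan(99.7°) = -5.85
Z_in = Z_0·(Z_L + jZ_0·tanβl)/(Z_0 + jZ_L·tanβl)
     = 50·(254 − j293)/(50 − j1490)

Z_in ≈ 10.1 + j8.21 Ω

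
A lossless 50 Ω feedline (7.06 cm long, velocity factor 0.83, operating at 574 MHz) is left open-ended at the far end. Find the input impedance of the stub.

λ = v/f = 0.83·c / 574 MHz = 0.434 m
βl = 2π·l/λ = 2π × 0.163 = 58.6°
tan(βl) = 1.64
For an open-ended stub, Z_in = −jZ_0·cot(βl) = −jZ_0/tan(βl)

Z_in ≈ −j30.5 Ω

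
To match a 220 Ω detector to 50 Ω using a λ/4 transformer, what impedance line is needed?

Z_qwt ≈ 105 Ω

Z_qwt = √(Z_0·R_L) = √(50 × 220) = √11000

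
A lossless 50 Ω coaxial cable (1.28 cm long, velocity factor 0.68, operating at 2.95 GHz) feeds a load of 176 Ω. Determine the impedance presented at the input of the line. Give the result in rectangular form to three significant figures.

Z_in ≈ 16.6 − j19.6 Ω

λ = v/f = 0.68·c / 2.95 GHz = 0.0692 m
βl = 2π·l/λ = 2π × 0.185 = 66.6°
tan(βl) = tan(66.6°) = 2.31
Z_in = Z_0·(Z_L + jZ_0·tanβl)/(Z_0 + jZ_L·tanβl)
     = 50·(176 + j116)/(50 + j407)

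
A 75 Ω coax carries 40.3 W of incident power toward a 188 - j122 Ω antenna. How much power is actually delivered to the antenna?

P_delivered ≈ 27 W

|Γ| = |(113 − j122)/(263 − j122)| = 0.574
|Γ|² = 0.329
P_refl = |Γ|²·P_inc = 13.3 W, P_del = (1 − |Γ|²)·P_inc = 27 W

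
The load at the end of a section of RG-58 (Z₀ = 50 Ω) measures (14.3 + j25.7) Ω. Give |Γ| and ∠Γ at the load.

Γ = (Z_L − Z_0)/(Z_L + Z_0) = (-35.7 + j25.7)/(64.3 + j25.7)
|Γ| = 44/69.2 = 0.635

Γ ≈ 0.635 ∠ 122°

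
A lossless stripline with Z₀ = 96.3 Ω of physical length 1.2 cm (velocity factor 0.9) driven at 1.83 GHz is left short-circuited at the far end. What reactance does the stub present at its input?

X_in ≈ 54 Ω (inductive)

λ = v/f = 0.9·c / 1.83 GHz = 0.148 m
βl = 2π·l/λ = 2π × 0.0813 = 29.3°
tan(βl) = 0.561
For a short-circuited stub, Z_in = jZ_0·tan(βl)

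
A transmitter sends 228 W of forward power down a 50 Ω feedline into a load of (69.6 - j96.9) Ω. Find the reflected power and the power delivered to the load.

|Γ| = |(19.6 − j96.9)/(119.6 − j96.9)| = 0.642
|Γ|² = 0.413
P_refl = |Γ|²·P_inc = 94.1 W, P_del = (1 − |Γ|²)·P_inc = 134 W

P_reflected ≈ 94.1 W; P_delivered ≈ 134 W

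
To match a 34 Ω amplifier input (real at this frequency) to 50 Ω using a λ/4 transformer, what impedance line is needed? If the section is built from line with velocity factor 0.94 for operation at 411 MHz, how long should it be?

Z_qwt = √(Z_0·R_L) = √(50 × 34) = √1700
λ = 0.94·c/f = 0.686 m, so l = λ/4 = 0.172 m

Z_qwt ≈ 41.2 Ω; length ≈ 17.2 cm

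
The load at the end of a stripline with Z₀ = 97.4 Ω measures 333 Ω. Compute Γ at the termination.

Γ = 0.547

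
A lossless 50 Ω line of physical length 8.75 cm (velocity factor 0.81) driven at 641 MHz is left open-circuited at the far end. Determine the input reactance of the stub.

X_in ≈ -6.06 Ω (capacitive)

λ = v/f = 0.81·c / 641 MHz = 0.379 m
βl = 2π·l/λ = 2π × 0.231 = 83.1°
tan(βl) = 8.25
For an open-circuited stub, Z_in = −jZ_0·cot(βl) = −jZ_0/tan(βl)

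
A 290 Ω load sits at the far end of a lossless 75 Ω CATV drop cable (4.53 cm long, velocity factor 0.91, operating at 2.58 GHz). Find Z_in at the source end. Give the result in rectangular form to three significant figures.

λ = v/f = 0.91·c / 2.58 GHz = 0.106 m
βl = 2π·l/λ = 2π × 0.428 = 154°
tan(βl) = tan(154°) = -0.485
Z_in = Z_0·(Z_L + jZ_0·tanβl)/(Z_0 + jZ_L·tanβl)
     = 75·(290 − j36.4)/(75 − j141)

Z_in ≈ 79.3 + j112 Ω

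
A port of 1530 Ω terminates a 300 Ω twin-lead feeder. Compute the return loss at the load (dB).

Γ = (1530 − 300)/(1530 + 300) = 0.672
RL = −20·log₁₀|Γ| = −20·log₁₀(0.672)

RL ≈ 3.45 dB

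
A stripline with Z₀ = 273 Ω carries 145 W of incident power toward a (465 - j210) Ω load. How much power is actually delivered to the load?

P_delivered ≈ 125 W

|Γ| = |(192 − j210)/(738 − j210)| = 0.371
|Γ|² = 0.138
P_refl = |Γ|²·P_inc = 19.9 W, P_del = (1 − |Γ|²)·P_inc = 125 W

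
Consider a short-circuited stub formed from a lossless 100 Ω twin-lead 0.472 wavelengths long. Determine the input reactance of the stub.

βl = 2π × 0.472 = 170°
tan(βl) = -0.178
For a short-circuited stub, Z_in = jZ_0·tan(βl)

X_in ≈ -17.8 Ω (capacitive)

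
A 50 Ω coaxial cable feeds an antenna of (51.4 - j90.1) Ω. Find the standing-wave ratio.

Γ = (Z_L − Z_0)/(Z_L + Z_0) = (1.4 − j90.1)/(101.4 − j90.1)
|Γ| = 90.1/136 = 0.664
VSWR = (1 + |Γ|)/(1 − |Γ|) = 1.66/0.336

VSWR ≈ 4.96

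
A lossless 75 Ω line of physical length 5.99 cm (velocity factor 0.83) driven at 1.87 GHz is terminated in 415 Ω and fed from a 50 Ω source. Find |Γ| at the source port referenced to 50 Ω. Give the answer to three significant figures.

λ = v/f = 0.83·c / 1.87 GHz = 0.133 m
βl = 2π·l/λ = 2π × 0.45 = 162°
tan(βl) = -0.326
Z_in = Z_0·(Z_L + jZ_0·tanβl)/(Z_0 + jZ_L·tanβl) = 108 + j170 Ω
Γ_s = (Z_in − Z_s)/(Z_in + Z_s) = (57.9 + j170)/(158 + j170), |Γ_s| = 0.774

|Γ| ≈ 0.774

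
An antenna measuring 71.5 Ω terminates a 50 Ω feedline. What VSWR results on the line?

VSWR ≈ 1.43

Γ = (71.5 − 50)/(71.5 + 50) = 0.177
VSWR = (1 + 0.177)/(1 − 0.177)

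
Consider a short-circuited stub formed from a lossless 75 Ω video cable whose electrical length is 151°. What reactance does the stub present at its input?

tan(βl) = -0.554
For a short-circuited stub, Z_in = jZ_0·tan(βl)

X_in ≈ -41.6 Ω (capacitive)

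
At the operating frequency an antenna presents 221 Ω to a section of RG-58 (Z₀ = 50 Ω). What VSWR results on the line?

For a purely resistive load, VSWR = R_L/Z_0 or Z_0/R_L (whichever > 1) = 221/50

VSWR ≈ 4.42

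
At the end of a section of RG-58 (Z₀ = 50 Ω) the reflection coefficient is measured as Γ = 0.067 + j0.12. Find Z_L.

Z_L = Z_0·(1 + Γ)/(1 − Γ) = 50·(1.07 + j0.12)/(0.933 − j0.12)

Z_L ≈ 55.4 + j13.6 Ω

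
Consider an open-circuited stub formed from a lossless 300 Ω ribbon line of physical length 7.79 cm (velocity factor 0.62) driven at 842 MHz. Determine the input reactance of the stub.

X_in ≈ 226 Ω (inductive)

λ = v/f = 0.62·c / 842 MHz = 0.221 m
βl = 2π·l/λ = 2π × 0.353 = 127°
tan(βl) = -1.33
For an open-circuited stub, Z_in = −jZ_0·cot(βl) = −jZ_0/tan(βl)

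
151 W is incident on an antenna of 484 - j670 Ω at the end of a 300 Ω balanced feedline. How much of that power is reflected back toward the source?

P_reflected ≈ 68.5 W

|Γ| = |(184 − j670)/(784 − j670)| = 0.674
|Γ|² = 0.454
P_refl = |Γ|²·P_inc = 68.5 W, P_del = (1 − |Γ|²)·P_inc = 82.5 W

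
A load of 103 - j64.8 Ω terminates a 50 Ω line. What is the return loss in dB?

RL ≈ 5.95 dB

Γ = (53 − j64.8)/(153 − j64.8), |Γ| = 0.504
RL = −20·log₁₀|Γ| = −20·log₁₀(0.504)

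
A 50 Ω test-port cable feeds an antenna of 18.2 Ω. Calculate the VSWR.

VSWR ≈ 2.75

Γ = (18.2 − 50)/(18.2 + 50) = -0.466
VSWR = (1 + 0.466)/(1 − 0.466)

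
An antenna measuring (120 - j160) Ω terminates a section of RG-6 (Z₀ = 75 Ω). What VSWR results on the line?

Γ = (Z_L − Z_0)/(Z_L + Z_0) = (45 − j160)/(195 − j160)
|Γ| = 166/252 = 0.659
VSWR = (1 + |Γ|)/(1 − |Γ|) = 1.66/0.341

VSWR ≈ 4.86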